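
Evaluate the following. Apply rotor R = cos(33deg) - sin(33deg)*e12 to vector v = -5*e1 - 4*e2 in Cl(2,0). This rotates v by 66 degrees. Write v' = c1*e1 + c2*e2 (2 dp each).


Rotor R = cos(33deg) - sin(33deg)*e12
Rotation angle theta = 2 * 33 = 66 degrees
v' = R*v*~R rotates v by theta.
cos(66deg) = 0.4067, sin(66deg) = 0.9135
v'_1 = -5*cos(66deg) - (-4)*sin(66deg)
= -5*0.4067 - (-4)*0.9135
= 1.62
v'_2 = -5*sin(66deg) + (-4)*cos(66deg)
= -5*0.9135 + (-4)*0.4067
= -6.19
v' = 1.62*e1 - 6.19*e2


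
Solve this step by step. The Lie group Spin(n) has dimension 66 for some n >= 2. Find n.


dim Spin(n) = dim so(n) = n(n-1)/2.
Solve n(n-1)/2 = 66, i.e. n^2 - n - 132 = 0.
Discriminant = 1 + 8*66 = 529
n = (1 + sqrt(529))/2 = (1 + 23)/2 = 12


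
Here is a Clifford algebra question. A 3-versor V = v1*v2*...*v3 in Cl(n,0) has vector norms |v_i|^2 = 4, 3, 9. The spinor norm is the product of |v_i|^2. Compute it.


Spinor norm N(V) = |v1|^2 * |v2|^2 * ... * |v3|^2
= 4 * 3 * 9
Running product: 4, 12, 108
N(V) = 108


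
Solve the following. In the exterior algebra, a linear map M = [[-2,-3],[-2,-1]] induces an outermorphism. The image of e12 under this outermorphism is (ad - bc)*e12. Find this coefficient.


The outermorphism of a linear map f sends e1^e2 to f(e1)^f(e2).
f(e1) = -2*e1 - 2*e2
f(e2) = -3*e1 - 1*e2
f(e1) ^ f(e2) = (-2*e1 - 2*e2) ^ (-3*e1 - 1*e2)
= (-2)*(-1)*e12 + (-2)*(-3)*e21
= (2 - 6)*e12
= -4*e12
Coefficient = -4


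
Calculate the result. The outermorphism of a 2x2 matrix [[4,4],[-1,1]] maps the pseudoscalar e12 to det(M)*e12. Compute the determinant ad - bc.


The outermorphism of a linear map f sends e1^e2 to f(e1)^f(e2).
f(e1) = 4*e1 - 1*e2
f(e2) = 4*e1 + 1*e2
f(e1) ^ f(e2) = (4*e1 - 1*e2) ^ (4*e1 + 1*e2)
= 4*1*e12 + (-1)*4*e21
= (4 - (-4))*e12
= 8*e12
Coefficient = 8


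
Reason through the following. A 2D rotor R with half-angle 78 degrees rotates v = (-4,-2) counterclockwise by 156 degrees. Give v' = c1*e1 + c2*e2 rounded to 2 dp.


Rotor R = cos(78deg) - sin(78deg)*e12
Rotation angle theta = 2 * 78 = 156 degrees
v' = R*v*~R rotates v by theta.
cos(156deg) = -0.9135, sin(156deg) = 0.4067
v'_1 = -4*cos(156deg) - (-2)*sin(156deg)
= -4*(-0.9135) - (-2)*0.4067
= 4.47
v'_2 = -4*sin(156deg) + (-2)*cos(156deg)
= -4*0.4067 + (-2)*(-0.9135)
= 0.20
v' = 4.47*e1 + 0.20*e2


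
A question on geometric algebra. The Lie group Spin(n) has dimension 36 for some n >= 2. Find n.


dim Spin(n) = dim so(n) = n(n-1)/2.
Solve n(n-1)/2 = 36, i.e. n^2 - n - 72 = 0.
Discriminant = 1 + 8*36 = 289
n = (1 + sqrt(289))/2 = (1 + 17)/2 = 9


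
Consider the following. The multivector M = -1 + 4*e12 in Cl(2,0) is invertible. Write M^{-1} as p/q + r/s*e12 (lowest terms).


M = -1 + 4*e12, where e12^2 = -1.
Since M commutes with its reverse ~M = a - b*e12, M * ~M = a^2 - b^2*e12^2 = a^2 + b^2.
So M^{-1} = ~M / (a^2 + b^2) = (a - b*e12)/(a^2 + b^2).
a^2 + b^2 = 1 + 16 = 17
Scalar part = -1/17 = -1/17
Bivector coeff = -4/17 = -4/17
M^{-1} = -1/17 - 4/17*e12


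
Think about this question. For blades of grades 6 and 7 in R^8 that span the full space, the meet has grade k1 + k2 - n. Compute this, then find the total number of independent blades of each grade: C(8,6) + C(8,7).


Meet grade = grade(A) + grade(B) - n
= 6 + 7 - 8 = 5
C(8,6) = 28
C(8,7) = 8
dim_A + dim_B = 28 + 8 = 36


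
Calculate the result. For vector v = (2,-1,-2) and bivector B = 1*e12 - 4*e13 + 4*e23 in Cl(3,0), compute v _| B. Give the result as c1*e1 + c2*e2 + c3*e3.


Left contraction v _| B = <vB>_1 (grade-1 part of the geometric product vB).
Using e1_|e12 = e2, e2_|e12 = -e1, e1_|e13 = e3, e3_|e13 = -e1, e2_|e23 = e3, e3_|e23 = -e2:
e1 coeff: -v2*b12 - v3*b13 = -(-1)*(1) - (-2)*(-4) = -7
e2 coeff: v1*b12 - v3*b23 = (2)*(1) - (-2)*(4) = 10
e3 coeff: v1*b13 + v2*b23 = (2)*(-4) + (-1)*(4) = -12
v _| B = -7*e1 + 10*e2 - 12*e3


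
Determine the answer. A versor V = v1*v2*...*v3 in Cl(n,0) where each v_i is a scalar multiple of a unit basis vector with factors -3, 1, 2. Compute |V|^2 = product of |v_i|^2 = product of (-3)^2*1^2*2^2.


Each vector v_i has |v_i|^2 = s_i^2
Squared scales: (-3)^2 = 9, 1^2 = 1, 2^2 = 4
|V|^2 = 9 * 1 * 4
= 36


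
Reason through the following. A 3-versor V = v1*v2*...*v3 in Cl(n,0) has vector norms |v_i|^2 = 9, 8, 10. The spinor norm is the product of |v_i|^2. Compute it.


Spinor norm N(V) = |v1|^2 * |v2|^2 * ... * |v3|^2
= 9 * 8 * 10
Running product: 9, 72, 720
N(V) = 720


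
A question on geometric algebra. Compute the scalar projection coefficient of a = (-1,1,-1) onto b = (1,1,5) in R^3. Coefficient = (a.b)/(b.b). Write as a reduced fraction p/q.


Projection coefficient = (a . b) / (b . b)
a . b = (-1)*1 + 1*1 + (-1)*5
= -1 + 1 + (-5) = -5
b . b = 1^2 + 1^2 + 5^2
= 1 + 1 + 25 = 27
Coefficient = -5/27
In lowest terms: -5/27


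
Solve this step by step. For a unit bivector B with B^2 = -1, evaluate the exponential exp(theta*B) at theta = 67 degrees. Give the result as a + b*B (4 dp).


For a unit bivector B with B^2 = -1, the exponential series gives
e^(theta*B) = cos(theta) + sin(theta)*B (the GA analogue of Euler's formula).
theta = 67 degrees = 1.169371 rad
cos(67 deg) = 0.3907
sin(67 deg) = 0.9205
exp(theta*B) = 0.3907 + 0.9205*B


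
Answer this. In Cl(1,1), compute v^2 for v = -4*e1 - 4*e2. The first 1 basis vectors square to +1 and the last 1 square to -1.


v^2 = sum of c_i^2 * e_i^2
Positive signature terms (e_i^2 = +1): (-4)^2 = 16
Negative signature terms (e_j^2 = -1): (-4)^2 = 16
v^2 = 16 - 16 = 0


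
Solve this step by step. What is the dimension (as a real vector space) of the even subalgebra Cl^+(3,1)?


Even subalgebra dimension = 2^(n-1)
n = 3 + 1 = 4
2^(4 - 1) = 2^3 = 8
Verification: sum of C(4,k) for even k = 1 + 6 + 1 = 8
Result = 8


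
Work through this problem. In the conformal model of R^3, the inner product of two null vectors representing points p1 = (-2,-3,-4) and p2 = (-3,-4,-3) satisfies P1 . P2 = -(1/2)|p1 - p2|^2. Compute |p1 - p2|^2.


p1 - p2 = (1, 1, -1)
|p1 - p2|^2 = 1^2 + 1^2 + (-1)^2
= 1 + 1 + 1
= 3


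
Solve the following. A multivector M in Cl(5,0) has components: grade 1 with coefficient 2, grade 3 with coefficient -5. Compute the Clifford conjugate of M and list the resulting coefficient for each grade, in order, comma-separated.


Clifford conjugate sign for grade k: (-1)^(k(k+1)/2)
Grade 1: (-1)^(1*2/2) = (-1)^1 = -1, coeff 2 -> -2
Grade 3: (-1)^(3*4/2) = (-1)^6 = 1, coeff -5 -> -5
Conjugated coefficients: -2, -5


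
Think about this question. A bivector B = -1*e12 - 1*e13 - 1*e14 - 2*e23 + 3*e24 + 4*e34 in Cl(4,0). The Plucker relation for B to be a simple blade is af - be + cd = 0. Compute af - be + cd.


Plucker relation: af - be + cd
a*f = (-1)*4 = -4
b*e = (-1)*3 = -3
c*d = (-1)*(-2) = 2
af - be + cd = -4 - (-3) + 2
= 1


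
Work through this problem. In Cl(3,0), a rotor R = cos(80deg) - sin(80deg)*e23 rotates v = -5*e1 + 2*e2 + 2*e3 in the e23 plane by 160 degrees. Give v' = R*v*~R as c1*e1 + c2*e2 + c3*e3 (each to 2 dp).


Rotor R = cos(80deg) - sin(80deg)*e23
Rotation angle theta = 2 * 80 = 160 degrees in the e23 plane (e2 -> e3).
The component perpendicular to the plane (e1) is invariant: v'_1 = v1 = -5.00
cos(160deg) = -0.9397, sin(160deg) = 0.3420
v'_2 = v2*cos(theta) - v3*sin(theta) = 2*(-0.9397) - 2*0.3420 = -2.56
v'_3 = v2*sin(theta) + v3*cos(theta) = 2*0.3420 + 2*(-0.9397) = -1.20
v' = -5.00*e1 - 2.56*e2 - 1.20*e3


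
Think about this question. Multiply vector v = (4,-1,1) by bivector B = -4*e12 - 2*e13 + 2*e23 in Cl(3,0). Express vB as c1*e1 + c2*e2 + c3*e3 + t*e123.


vB has grade-1 (vector) and grade-3 (trivector) parts: vB = (v _| B) + (v ^ B).
Vector part <vB>_1:
  e1: -v2*b12 - v3*b13 = -(-1)*(-4) - (1)*(-2) = -2
  e2: v1*b12 - v3*b23 = (4)*(-4) - (1)*(2) = -18
  e3: v1*b13 + v2*b23 = (4)*(-2) + (-1)*(2) = -10
Trivector part <vB>_3:
  e123: v1*b23 - v2*b13 + v3*b12 = (4)*(2) - (-1)*(-2) + (1)*(-4) = 2
vB = -2*e1 - 18*e2 - 10*e3 + 2*e123


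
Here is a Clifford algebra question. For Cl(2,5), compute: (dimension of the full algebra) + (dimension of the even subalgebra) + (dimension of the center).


n = 2 + 5 = 7
Total dim = 2^7 = 128
Even subalgebra dim = 2^6 = 64
n is odd, so center dim = 2
Sum = 128 + 64 + 2 = 194


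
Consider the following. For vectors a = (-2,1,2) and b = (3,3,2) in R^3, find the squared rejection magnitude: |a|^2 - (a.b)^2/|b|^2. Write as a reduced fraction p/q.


|a|^2 = (-2)^2 + 1^2 + 2^2 = 9
|b|^2 = 3^2 + 3^2 + 2^2 = 22
a . b = (-2)*3 + 1*3 + 2*2 = 1
(a.b)^2 = 1^2 = 1
|rej|^2 = 9 - 1/22
= (198 - 1)/22
= 197/22
In lowest terms: 197/22


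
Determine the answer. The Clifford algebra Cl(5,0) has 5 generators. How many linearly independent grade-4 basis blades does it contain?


Number of grade-k basis blades in Cl(p,q) with n = p + q is C(n, k).
n = 5 + 0 = 5
C(5, 4) = 5! / (4! * 1!)
= 120 / (24 * 1)
= 5


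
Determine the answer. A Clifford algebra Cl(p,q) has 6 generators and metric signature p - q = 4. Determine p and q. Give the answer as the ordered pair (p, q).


We need p + q = 6 and p - q = 4.
Adding: 2p = 6 + 4 = 10, so p = 5.
Then q = 6 - 5 = 1.
(p, q) = (5, 1)


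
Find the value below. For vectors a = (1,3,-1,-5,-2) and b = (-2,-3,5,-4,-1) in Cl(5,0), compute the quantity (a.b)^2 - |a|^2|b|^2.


a . b = 1*(-2) + 3*(-3) + (-1)*5 + (-5)*(-4) + (-2)*(-1)
= -2 + (-9) + (-5) + 20 + 2 = 6
|a|^2 = 1^2 + 3^2 + (-1)^2 + (-5)^2 + (-2)^2 = 40
|b|^2 = (-2)^2 + (-3)^2 + 5^2 + (-4)^2 + (-1)^2 = 55
(a.b)^2 = 6^2 = 36
|a|^2 * |b|^2 = 40 * 55 = 2200
Result = 36 - 2200 = -2164


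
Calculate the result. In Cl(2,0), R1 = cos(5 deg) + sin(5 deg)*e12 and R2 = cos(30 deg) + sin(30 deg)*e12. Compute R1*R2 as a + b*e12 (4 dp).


Same-plane rotors commute and their half-angles add:
R1*R2 = cos(a1 + a2) + sin(a1 + a2)*e12.
a1 + a2 = 5 + 30 = 35 deg
cos(35 deg) = 0.8192
sin(35 deg) = 0.5736
R1*R2 = 0.8192 + 0.5736*e12


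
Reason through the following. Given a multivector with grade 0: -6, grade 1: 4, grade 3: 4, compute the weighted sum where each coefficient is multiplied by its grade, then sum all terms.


Grade-weighted sum = sum of grade_k * coefficient_k
0*(-6) = 0
1*4 = 4
3*4 = 12
Total = 0 + 4 + 12 = 16


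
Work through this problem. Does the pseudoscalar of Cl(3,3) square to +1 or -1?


The pseudoscalar I = e1...e_n (product of all n generators) of Cl(p,q) satisfies I^2 = (-1)^(q + n(n-1)/2).
p = 3, q = 3, n = p + q = 6
n(n-1)/2 = 6 * 5 / 2 = 15
Exponent = q + n(n-1)/2 = 3 + 15 = 18
I^2 = (-1)^18 = +1


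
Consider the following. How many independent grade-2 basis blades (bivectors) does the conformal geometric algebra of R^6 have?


The conformal model of R^6 uses Cl(7,1) with m = 6 + 2 = 8 generators.
Number of grade-2 blades = C(m, 2) = C(8, 2)
= 8*7/2 = 28


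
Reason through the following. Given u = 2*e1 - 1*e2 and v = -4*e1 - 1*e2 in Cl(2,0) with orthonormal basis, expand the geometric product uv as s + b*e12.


Expand: (2*e1 - 1*e2)(-4*e1 - 1*e2)
= 2*(-4)*e1e1 + 2*(-1)*e1e2 + (-1)*(-4)*e2e1 + (-1)*(-1)*e2e2
Using e1^2 = e2^2 = 1, e2e1 = -e1e2:
Scalar part s = 2*(-4) + (-1)*(-1) = -8 + 1 = -7
Bivector part b = 2*(-1) - (-1)*(-4) = -2 - 4 = -6
uv = -7 - 6*e12


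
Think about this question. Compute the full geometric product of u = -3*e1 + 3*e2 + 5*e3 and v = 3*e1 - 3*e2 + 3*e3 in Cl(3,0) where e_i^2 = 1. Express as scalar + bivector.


In Cl(3,0): e_i^2 = 1, e_ie_j = -e_je_i for i != j.
Scalar part = u . v = (-3)*3 + 3*(-3) + 5*3
= -9 + (-9) + 15 = -3
e12 coeff = (-3)*(-3) - 3*3 = 9 - 9 = 0
e13 coeff = (-3)*3 - 5*3 = -9 - 15 = -24
e23 coeff = 3*3 - 5*(-3) = 9 - (-15) = 24
uv = -3 + 0*e12 - 24*e13 + 24*e23


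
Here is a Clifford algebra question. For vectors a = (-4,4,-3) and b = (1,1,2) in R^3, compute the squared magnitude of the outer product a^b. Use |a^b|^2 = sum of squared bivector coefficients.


a wedge b = (a1*b2 - a2*b1)*e12 + (a1*b3 - a3*b1)*e13 + (a2*b3 - a3*b2)*e23
e12 coeff: (-4)*1 - 4*1 = -4 - 4 = -8
e13 coeff: (-4)*2 - (-3)*1 = -8 - (-3) = -5
e23 coeff: 4*2 - (-3)*1 = 8 - (-3) = 11
|a wedge b|^2 = (-8)^2 + (-5)^2 + 11^2
= 64 + 25 + 121
= 210


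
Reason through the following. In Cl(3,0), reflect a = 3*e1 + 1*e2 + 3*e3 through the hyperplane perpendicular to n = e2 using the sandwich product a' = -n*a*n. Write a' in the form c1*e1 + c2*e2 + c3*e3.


Reflection formula: a' = -n*a*n, with n = e2 (unit vector, n^2 = 1).
For reflection through hyperplane perp to e2:
The component along e2 flips sign, others stay.
a = (3, 1, 3)
a' = (3, -1, 3)
a' = 3*e1 - 1*e2 + 3*e3


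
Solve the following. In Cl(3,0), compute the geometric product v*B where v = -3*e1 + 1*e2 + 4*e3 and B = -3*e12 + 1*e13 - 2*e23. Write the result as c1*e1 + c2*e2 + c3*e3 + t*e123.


vB has grade-1 (vector) and grade-3 (trivector) parts: vB = (v _| B) + (v ^ B).
Vector part <vB>_1:
  e1: -v2*b12 - v3*b13 = -(1)*(-3) - (4)*(1) = -1
  e2: v1*b12 - v3*b23 = (-3)*(-3) - (4)*(-2) = 17
  e3: v1*b13 + v2*b23 = (-3)*(1) + (1)*(-2) = -5
Trivector part <vB>_3:
  e123: v1*b23 - v2*b13 + v3*b12 = (-3)*(-2) - (1)*(1) + (4)*(-3) = -7
vB = -1*e1 + 17*e2 - 5*e3 - 7*e123


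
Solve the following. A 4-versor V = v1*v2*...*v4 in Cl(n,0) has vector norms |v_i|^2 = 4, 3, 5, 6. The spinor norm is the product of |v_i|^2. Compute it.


Spinor norm N(V) = |v1|^2 * |v2|^2 * ... * |v4|^2
= 4 * 3 * 5 * 6
Running product: 4, 12, 60, 360
N(V) = 360


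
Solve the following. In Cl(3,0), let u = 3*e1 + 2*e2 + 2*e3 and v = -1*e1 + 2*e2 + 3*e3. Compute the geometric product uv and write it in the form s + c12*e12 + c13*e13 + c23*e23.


In Cl(3,0): e_i^2 = 1, e_ie_j = -e_je_i for i != j.
Scalar part = u . v = 3*(-1) + 2*2 + 2*3
= -3 + 4 + 6 = 7
e12 coeff = 3*2 - 2*(-1) = 6 - (-2) = 8
e13 coeff = 3*3 - 2*(-1) = 9 - (-2) = 11
e23 coeff = 2*3 - 2*2 = 6 - 4 = 2
uv = 7 + 8*e12 + 11*e13 + 2*e23


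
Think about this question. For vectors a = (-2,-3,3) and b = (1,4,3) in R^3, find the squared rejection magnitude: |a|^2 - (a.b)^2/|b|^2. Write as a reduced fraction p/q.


|a|^2 = (-2)^2 + (-3)^2 + 3^2 = 22
|b|^2 = 1^2 + 4^2 + 3^2 = 26
a . b = (-2)*1 + (-3)*4 + 3*3 = -5
(a.b)^2 = (-5)^2 = 25
|rej|^2 = 22 - 25/26
= (572 - 25)/26
= 547/26
In lowest terms: 547/26


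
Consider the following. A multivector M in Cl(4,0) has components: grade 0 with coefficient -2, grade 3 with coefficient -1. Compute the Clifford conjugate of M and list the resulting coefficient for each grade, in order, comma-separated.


Clifford conjugate sign for grade k: (-1)^(k(k+1)/2)
Grade 0: (-1)^(0*1/2) = (-1)^0 = 1, coeff -2 -> -2
Grade 3: (-1)^(3*4/2) = (-1)^6 = 1, coeff -1 -> -1
Conjugated coefficients: -2, -1


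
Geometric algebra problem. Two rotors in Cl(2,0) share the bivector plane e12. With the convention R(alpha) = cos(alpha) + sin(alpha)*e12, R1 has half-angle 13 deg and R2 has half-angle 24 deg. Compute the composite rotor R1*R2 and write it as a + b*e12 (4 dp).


Same-plane rotors commute and their half-angles add:
R1*R2 = cos(a1 + a2) + sin(a1 + a2)*e12.
a1 + a2 = 13 + 24 = 37 deg
cos(37 deg) = 0.7986
sin(37 deg) = 0.6018
R1*R2 = 0.7986 + 0.6018*e12


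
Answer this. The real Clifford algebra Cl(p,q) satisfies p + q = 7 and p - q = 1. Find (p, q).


We need p + q = 7 and p - q = 1.
Adding: 2p = 7 + 1 = 8, so p = 4.
Then q = 7 - 4 = 3.
(p, q) = (4, 3)


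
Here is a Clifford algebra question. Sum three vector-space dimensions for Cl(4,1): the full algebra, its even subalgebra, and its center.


n = 4 + 1 = 5
Total dim = 2^5 = 32
Even subalgebra dim = 2^4 = 16
n is odd, so center dim = 2
Sum = 32 + 16 + 2 = 50


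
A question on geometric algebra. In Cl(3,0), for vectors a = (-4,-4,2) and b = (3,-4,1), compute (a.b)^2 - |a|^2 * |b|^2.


a . b = (-4)*3 + (-4)*(-4) + 2*1
= -12 + 16 + 2 = 6
|a|^2 = (-4)^2 + (-4)^2 + 2^2 = 36
|b|^2 = 3^2 + (-4)^2 + 1^2 = 26
(a.b)^2 = 6^2 = 36
|a|^2 * |b|^2 = 36 * 26 = 936
Result = 36 - 936 = -900


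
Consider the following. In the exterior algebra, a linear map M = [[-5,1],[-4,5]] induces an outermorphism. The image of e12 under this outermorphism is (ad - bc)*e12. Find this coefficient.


The outermorphism of a linear map f sends e1^e2 to f(e1)^f(e2).
f(e1) = -5*e1 - 4*e2
f(e2) = 1*e1 + 5*e2
f(e1) ^ f(e2) = (-5*e1 - 4*e2) ^ (1*e1 + 5*e2)
= (-5)*5*e12 + (-4)*1*e21
= (-25 - (-4))*e12
= -21*e12
Coefficient = -21


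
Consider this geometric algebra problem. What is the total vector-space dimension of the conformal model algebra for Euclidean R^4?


The conformal model of R^4 uses Cl(5,1): the 4 Euclidean generators plus two extra orthogonal generators e+ (e+^2 = +1) and e- (e-^2 = -1), from which the null vectors e0, einf are built.
Number of generators m = 4 + 2 = 6.
dim Cl(p,q) = 2^m = 2^6 = 64


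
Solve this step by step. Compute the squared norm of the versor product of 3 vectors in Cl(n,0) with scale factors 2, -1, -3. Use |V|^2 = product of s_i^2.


Each vector v_i has |v_i|^2 = s_i^2
Squared scales: 2^2 = 4, (-1)^2 = 1, (-3)^2 = 9
|V|^2 = 4 * 1 * 9
= 36


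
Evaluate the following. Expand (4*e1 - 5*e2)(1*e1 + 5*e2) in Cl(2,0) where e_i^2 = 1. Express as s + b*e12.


Expand: (4*e1 - 5*e2)(1*e1 + 5*e2)
= 4*1*e1e1 + 4*5*e1e2 + (-5)*1*e2e1 + (-5)*5*e2e2
Using e1^2 = e2^2 = 1, e2e1 = -e1e2:
Scalar part s = 4*1 + (-5)*5 = 4 + (-25) = -21
Bivector part b = 4*5 - (-5)*1 = 20 - (-5) = 25
uv = -21 + 25*e12


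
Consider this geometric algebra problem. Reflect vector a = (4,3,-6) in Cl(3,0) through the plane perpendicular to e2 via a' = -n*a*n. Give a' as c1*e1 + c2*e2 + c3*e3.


Reflection formula: a' = -n*a*n, with n = e2 (unit vector, n^2 = 1).
For reflection through hyperplane perp to e2:
The component along e2 flips sign, others stay.
a = (4, 3, -6)
a' = (4, -3, -6)
a' = 4*e1 - 3*e2 - 6*e3


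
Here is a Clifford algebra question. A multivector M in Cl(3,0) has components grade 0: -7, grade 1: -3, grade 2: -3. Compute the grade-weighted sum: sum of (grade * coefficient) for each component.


Grade-weighted sum = sum of grade_k * coefficient_k
0*(-7) = 0
1*(-3) = -3
2*(-3) = -6
Total = 0 + (-3) + (-6) = -9


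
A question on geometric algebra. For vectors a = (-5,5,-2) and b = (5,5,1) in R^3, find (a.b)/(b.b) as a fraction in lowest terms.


Projection coefficient = (a . b) / (b . b)
a . b = (-5)*5 + 5*5 + (-2)*1
= -25 + 25 + (-2) = -2
b . b = 5^2 + 5^2 + 1^2
= 25 + 25 + 1 = 51
Coefficient = -2/51
In lowest terms: -2/51


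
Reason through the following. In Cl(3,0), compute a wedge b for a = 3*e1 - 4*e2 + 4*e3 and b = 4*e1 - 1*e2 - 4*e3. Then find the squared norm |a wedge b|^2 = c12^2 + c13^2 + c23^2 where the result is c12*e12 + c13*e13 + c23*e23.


a wedge b = (a1*b2 - a2*b1)*e12 + (a1*b3 - a3*b1)*e13 + (a2*b3 - a3*b2)*e23
e12 coeff: 3*(-1) - (-4)*4 = -3 - (-16) = 13
e13 coeff: 3*(-4) - 4*4 = -12 - 16 = -28
e23 coeff: (-4)*(-4) - 4*(-1) = 16 - (-4) = 20
|a wedge b|^2 = 13^2 + (-28)^2 + 20^2
= 169 + 784 + 400
= 1353


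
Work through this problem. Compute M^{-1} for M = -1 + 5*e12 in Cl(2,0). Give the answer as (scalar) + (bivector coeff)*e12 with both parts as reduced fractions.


M = -1 + 5*e12, where e12^2 = -1.
Since M commutes with its reverse ~M = a - b*e12, M * ~M = a^2 - b^2*e12^2 = a^2 + b^2.
So M^{-1} = ~M / (a^2 + b^2) = (a - b*e12)/(a^2 + b^2).
a^2 + b^2 = 1 + 25 = 26
Scalar part = -1/26 = -1/26
Bivector coeff = -5/26 = -5/26
M^{-1} = -1/26 - 5/26*e12


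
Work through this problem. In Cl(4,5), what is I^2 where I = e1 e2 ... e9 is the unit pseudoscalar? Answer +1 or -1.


The pseudoscalar I = e1...e_n (product of all n generators) of Cl(p,q) satisfies I^2 = (-1)^(q + n(n-1)/2).
p = 4, q = 5, n = p + q = 9
n(n-1)/2 = 9 * 8 / 2 = 36
Exponent = q + n(n-1)/2 = 5 + 36 = 41
I^2 = (-1)^41 = -1


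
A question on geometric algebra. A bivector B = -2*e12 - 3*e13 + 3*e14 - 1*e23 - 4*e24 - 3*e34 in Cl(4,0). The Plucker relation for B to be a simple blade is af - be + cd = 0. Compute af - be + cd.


Plucker relation: af - be + cd
a*f = (-2)*(-3) = 6
b*e = (-3)*(-4) = 12
c*d = 3*(-1) = -3
af - be + cd = 6 - 12 + (-3)
= -9


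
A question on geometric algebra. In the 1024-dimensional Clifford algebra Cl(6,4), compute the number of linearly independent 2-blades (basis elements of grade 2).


Number of grade-k basis blades in Cl(p,q) with n = p + q is C(n, k).
n = 6 + 4 = 10
C(10, 2) = 10! / (2! * 8!)
= 3628800 / (2 * 40320)
= 45


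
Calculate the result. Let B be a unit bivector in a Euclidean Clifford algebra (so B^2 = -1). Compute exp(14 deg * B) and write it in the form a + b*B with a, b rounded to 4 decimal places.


For a unit bivector B with B^2 = -1, the exponential series gives
e^(theta*B) = cos(theta) + sin(theta)*B (the GA analogue of Euler's formula).
theta = 14 degrees = 0.244346 rad
cos(14 deg) = 0.9703
sin(14 deg) = 0.2419
exp(theta*B) = 0.9703 + 0.2419*B


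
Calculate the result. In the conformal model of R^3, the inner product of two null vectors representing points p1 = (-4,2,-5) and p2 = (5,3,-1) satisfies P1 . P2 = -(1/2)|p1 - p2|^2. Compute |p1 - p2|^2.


p1 - p2 = (-9, -1, -4)
|p1 - p2|^2 = (-9)^2 + (-1)^2 + (-4)^2
= 81 + 1 + 16
= 98


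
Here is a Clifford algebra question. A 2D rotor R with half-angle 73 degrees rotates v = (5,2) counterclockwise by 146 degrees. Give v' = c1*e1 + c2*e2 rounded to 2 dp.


Rotor R = cos(73deg) - sin(73deg)*e12
Rotation angle theta = 2 * 73 = 146 degrees
v' = R*v*~R rotates v by theta.
cos(146deg) = -0.8290, sin(146deg) = 0.5592
v'_1 = 5*cos(146deg) - 2*sin(146deg)
= 5*(-0.8290) - 2*0.5592
= -5.26
v'_2 = 5*sin(146deg) + 2*cos(146deg)
= 5*0.5592 + 2*(-0.8290)
= 1.14
v' = -5.26*e1 + 1.14*e2


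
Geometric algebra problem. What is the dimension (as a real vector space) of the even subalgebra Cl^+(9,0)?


Even subalgebra dimension = 2^(n-1)
n = 9 + 0 = 9
2^(9 - 1) = 2^8 = 256
Verification: sum of C(9,k) for even k = 1 + 36 + 126 + 84 + 9 = 256
Result = 256


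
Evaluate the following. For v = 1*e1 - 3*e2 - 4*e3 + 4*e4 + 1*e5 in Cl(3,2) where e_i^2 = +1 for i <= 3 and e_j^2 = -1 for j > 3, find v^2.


v^2 = sum of c_i^2 * e_i^2
Positive signature terms (e_i^2 = +1): 1^2 + (-3)^2 + (-4)^2 = 26
Negative signature terms (e_j^2 = -1): 4^2 + 1^2 = 17
v^2 = 26 - 17 = 9


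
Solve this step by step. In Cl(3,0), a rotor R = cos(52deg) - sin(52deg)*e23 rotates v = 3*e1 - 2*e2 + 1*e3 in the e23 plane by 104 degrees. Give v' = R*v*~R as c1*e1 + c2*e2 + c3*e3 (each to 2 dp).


Rotor R = cos(52deg) - sin(52deg)*e23
Rotation angle theta = 2 * 52 = 104 degrees in the e23 plane (e2 -> e3).
The component perpendicular to the plane (e1) is invariant: v'_1 = v1 = 3.00
cos(104deg) = -0.2419, sin(104deg) = 0.9703
v'_2 = v2*cos(theta) - v3*sin(theta) = -2*(-0.2419) - 1*0.9703 = -0.49
v'_3 = v2*sin(theta) + v3*cos(theta) = -2*0.9703 + 1*(-0.2419) = -2.18
v' = 3.00*e1 - 0.49*e2 - 2.18*e3


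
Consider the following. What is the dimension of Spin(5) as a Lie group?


Spin(n) double-covers SO(n); both have Lie algebra so(n) of dimension n(n-1)/2.
n = 5
n(n-1) = 5 * 4 = 20
dim Spin(5) = 20/2 = 10


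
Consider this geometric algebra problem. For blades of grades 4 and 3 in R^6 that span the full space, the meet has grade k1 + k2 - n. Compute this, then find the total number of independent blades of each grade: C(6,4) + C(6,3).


Meet grade = grade(A) + grade(B) - n
= 4 + 3 - 6 = 1
C(6,4) = 15
C(6,3) = 20
dim_A + dim_B = 15 + 20 = 35


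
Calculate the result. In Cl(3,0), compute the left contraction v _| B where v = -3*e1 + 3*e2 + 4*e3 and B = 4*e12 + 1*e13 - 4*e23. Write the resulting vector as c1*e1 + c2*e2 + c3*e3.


Left contraction v _| B = <vB>_1 (grade-1 part of the geometric product vB).
Using e1_|e12 = e2, e2_|e12 = -e1, e1_|e13 = e3, e3_|e13 = -e1, e2_|e23 = e3, e3_|e23 = -e2:
e1 coeff: -v2*b12 - v3*b13 = -(3)*(4) - (4)*(1) = -16
e2 coeff: v1*b12 - v3*b23 = (-3)*(4) - (4)*(-4) = 4
e3 coeff: v1*b13 + v2*b23 = (-3)*(1) + (3)*(-4) = -15
v _| B = -16*e1 + 4*e2 - 15*e3


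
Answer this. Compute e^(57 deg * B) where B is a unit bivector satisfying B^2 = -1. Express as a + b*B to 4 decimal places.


For a unit bivector B with B^2 = -1, the exponential series gives
e^(theta*B) = cos(theta) + sin(theta)*B (the GA analogue of Euler's formula).
theta = 57 degrees = 0.994838 rad
cos(57 deg) = 0.5446
sin(57 deg) = 0.8387
exp(theta*B) = 0.5446 + 0.8387*B


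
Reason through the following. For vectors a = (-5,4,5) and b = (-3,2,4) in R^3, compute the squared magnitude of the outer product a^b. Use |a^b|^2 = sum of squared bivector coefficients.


a wedge b = (a1*b2 - a2*b1)*e12 + (a1*b3 - a3*b1)*e13 + (a2*b3 - a3*b2)*e23
e12 coeff: (-5)*2 - 4*(-3) = -10 - (-12) = 2
e13 coeff: (-5)*4 - 5*(-3) = -20 - (-15) = -5
e23 coeff: 4*4 - 5*2 = 16 - 10 = 6
|a wedge b|^2 = 2^2 + (-5)^2 + 6^2
= 4 + 25 + 36
= 65


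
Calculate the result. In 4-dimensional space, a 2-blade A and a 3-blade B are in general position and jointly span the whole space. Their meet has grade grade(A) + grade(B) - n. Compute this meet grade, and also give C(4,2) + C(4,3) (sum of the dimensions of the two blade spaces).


Meet grade = grade(A) + grade(B) - n
= 2 + 3 - 4 = 1
C(4,2) = 6
C(4,3) = 4
dim_A + dim_B = 6 + 4 = 10


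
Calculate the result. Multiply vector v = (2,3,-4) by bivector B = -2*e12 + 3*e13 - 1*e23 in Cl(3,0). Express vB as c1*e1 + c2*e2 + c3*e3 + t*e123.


vB has grade-1 (vector) and grade-3 (trivector) parts: vB = (v _| B) + (v ^ B).
Vector part <vB>_1:
  e1: -v2*b12 - v3*b13 = -(3)*(-2) - (-4)*(3) = 18
  e2: v1*b12 - v3*b23 = (2)*(-2) - (-4)*(-1) = -8
  e3: v1*b13 + v2*b23 = (2)*(3) + (3)*(-1) = 3
Trivector part <vB>_3:
  e123: v1*b23 - v2*b13 + v3*b12 = (2)*(-1) - (3)*(3) + (-4)*(-2) = -3
vB = 18*e1 - 8*e2 + 3*e3 - 3*e123


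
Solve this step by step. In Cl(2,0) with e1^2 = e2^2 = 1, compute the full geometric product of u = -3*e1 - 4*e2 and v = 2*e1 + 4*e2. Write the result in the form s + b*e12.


Expand: (-3*e1 - 4*e2)(2*e1 + 4*e2)
= (-3)*2*e1e1 + (-3)*4*e1e2 + (-4)*2*e2e1 + (-4)*4*e2e2
Using e1^2 = e2^2 = 1, e2e1 = -e1e2:
Scalar part s = (-3)*2 + (-4)*4 = -6 + (-16) = -22
Bivector part b = (-3)*4 - (-4)*2 = -12 - (-8) = -4
uv = -22 - 4*e12


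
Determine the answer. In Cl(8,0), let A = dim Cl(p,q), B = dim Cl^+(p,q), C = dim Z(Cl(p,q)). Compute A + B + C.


n = 8 + 0 = 8
Total dim = 2^8 = 256
Even subalgebra dim = 2^7 = 128
n is even, so center dim = 1
Sum = 256 + 128 + 1 = 385


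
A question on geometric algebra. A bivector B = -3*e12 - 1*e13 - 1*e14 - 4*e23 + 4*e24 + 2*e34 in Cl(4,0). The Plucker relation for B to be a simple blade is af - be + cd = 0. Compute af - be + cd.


Plucker relation: af - be + cd
a*f = (-3)*2 = -6
b*e = (-1)*4 = -4
c*d = (-1)*(-4) = 4
af - be + cd = -6 - (-4) + 4
= 2


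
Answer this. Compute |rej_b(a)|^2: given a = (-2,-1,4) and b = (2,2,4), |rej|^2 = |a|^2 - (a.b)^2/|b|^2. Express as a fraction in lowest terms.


|a|^2 = (-2)^2 + (-1)^2 + 4^2 = 21
|b|^2 = 2^2 + 2^2 + 4^2 = 24
a . b = (-2)*2 + (-1)*2 + 4*4 = 10
(a.b)^2 = 10^2 = 100
|rej|^2 = 21 - 100/24
= (504 - 100)/24
= 404/24
In lowest terms: 101/6


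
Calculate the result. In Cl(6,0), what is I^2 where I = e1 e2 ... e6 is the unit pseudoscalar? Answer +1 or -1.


The pseudoscalar I = e1...e_n (product of all n generators) of Cl(p,q) satisfies I^2 = (-1)^(q + n(n-1)/2).
p = 6, q = 0, n = p + q = 6
n(n-1)/2 = 6 * 5 / 2 = 15
Exponent = q + n(n-1)/2 = 0 + 15 = 15
I^2 = (-1)^15 = -1


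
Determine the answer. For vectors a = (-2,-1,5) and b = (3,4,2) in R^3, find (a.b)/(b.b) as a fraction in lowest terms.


Projection coefficient = (a . b) / (b . b)
a . b = (-2)*3 + (-1)*4 + 5*2
= -6 + (-4) + 10 = 0
b . b = 3^2 + 4^2 + 2^2
= 9 + 16 + 4 = 29
Coefficient = 0/29
In lowest terms: 0/1


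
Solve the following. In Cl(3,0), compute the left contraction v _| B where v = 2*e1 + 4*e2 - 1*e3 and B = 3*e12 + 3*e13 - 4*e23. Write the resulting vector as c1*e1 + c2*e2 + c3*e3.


Left contraction v _| B = <vB>_1 (grade-1 part of the geometric product vB).
Using e1_|e12 = e2, e2_|e12 = -e1, e1_|e13 = e3, e3_|e13 = -e1, e2_|e23 = e3, e3_|e23 = -e2:
e1 coeff: -v2*b12 - v3*b13 = -(4)*(3) - (-1)*(3) = -9
e2 coeff: v1*b12 - v3*b23 = (2)*(3) - (-1)*(-4) = 2
e3 coeff: v1*b13 + v2*b23 = (2)*(3) + (4)*(-4) = -10
v _| B = -9*e1 + 2*e2 - 10*e3


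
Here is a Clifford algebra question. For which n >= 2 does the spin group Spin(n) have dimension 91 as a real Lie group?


dim Spin(n) = dim so(n) = n(n-1)/2.
Solve n(n-1)/2 = 91, i.e. n^2 - n - 182 = 0.
Discriminant = 1 + 8*91 = 729
n = (1 + sqrt(729))/2 = (1 + 27)/2 = 14


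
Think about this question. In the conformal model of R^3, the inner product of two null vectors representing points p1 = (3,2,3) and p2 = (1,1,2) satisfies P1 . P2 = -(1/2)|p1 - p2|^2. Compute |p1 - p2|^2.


p1 - p2 = (2, 1, 1)
|p1 - p2|^2 = 2^2 + 1^2 + 1^2
= 4 + 1 + 1
= 6


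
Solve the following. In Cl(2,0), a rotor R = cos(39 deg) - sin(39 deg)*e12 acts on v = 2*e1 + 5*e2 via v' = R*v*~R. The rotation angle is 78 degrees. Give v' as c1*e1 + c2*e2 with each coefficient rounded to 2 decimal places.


Rotor R = cos(39deg) - sin(39deg)*e12
Rotation angle theta = 2 * 39 = 78 degrees
v' = R*v*~R rotates v by theta.
cos(78deg) = 0.2079, sin(78deg) = 0.9781
v'_1 = 2*cos(78deg) - 5*sin(78deg)
= 2*0.2079 - 5*0.9781
= -4.47
v'_2 = 2*sin(78deg) + 5*cos(78deg)
= 2*0.9781 + 5*0.2079
= 3.00
v' = -4.47*e1 + 3.00*e2


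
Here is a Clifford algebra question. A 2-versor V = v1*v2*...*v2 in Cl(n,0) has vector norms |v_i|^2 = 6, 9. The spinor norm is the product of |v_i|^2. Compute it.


Spinor norm N(V) = |v1|^2 * |v2|^2 * ... * |v2|^2
= 6 * 9
Running product: 6, 54
N(V) = 54


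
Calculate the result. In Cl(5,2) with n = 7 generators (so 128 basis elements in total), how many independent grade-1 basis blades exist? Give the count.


Number of grade-k basis blades in Cl(p,q) with n = p + q is C(n, k).
n = 5 + 2 = 7
C(7, 1) = 7! / (1! * 6!)
= 5040 / (1 * 720)
= 7


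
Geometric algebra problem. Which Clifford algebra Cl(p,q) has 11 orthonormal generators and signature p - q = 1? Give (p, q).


We need p + q = 11 and p - q = 1.
Adding: 2p = 11 + 1 = 12, so p = 6.
Then q = 11 - 6 = 5.
(p, q) = (6, 5)


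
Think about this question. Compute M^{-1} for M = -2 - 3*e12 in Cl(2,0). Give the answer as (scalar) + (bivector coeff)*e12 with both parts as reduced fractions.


M = -2 - 3*e12, where e12^2 = -1.
Since M commutes with its reverse ~M = a - b*e12, M * ~M = a^2 - b^2*e12^2 = a^2 + b^2.
So M^{-1} = ~M / (a^2 + b^2) = (a - b*e12)/(a^2 + b^2).
a^2 + b^2 = 4 + 9 = 13
Scalar part = -2/13 = -2/13
Bivector coeff = 3/13 = 3/13
M^{-1} = -2/13 + 3/13*e12


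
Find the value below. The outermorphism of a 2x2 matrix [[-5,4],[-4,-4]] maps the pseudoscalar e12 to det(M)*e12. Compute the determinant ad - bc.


The outermorphism of a linear map f sends e1^e2 to f(e1)^f(e2).
f(e1) = -5*e1 - 4*e2
f(e2) = 4*e1 - 4*e2
f(e1) ^ f(e2) = (-5*e1 - 4*e2) ^ (4*e1 - 4*e2)
= (-5)*(-4)*e12 + (-4)*4*e21
= (20 - (-16))*e12
= 36*e12
Coefficient = 36


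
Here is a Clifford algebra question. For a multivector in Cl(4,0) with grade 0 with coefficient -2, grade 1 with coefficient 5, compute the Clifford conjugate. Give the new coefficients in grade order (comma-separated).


Clifford conjugate sign for grade k: (-1)^(k(k+1)/2)
Grade 0: (-1)^(0*1/2) = (-1)^0 = 1, coeff -2 -> -2
Grade 1: (-1)^(1*2/2) = (-1)^1 = -1, coeff 5 -> -5
Conjugated coefficients: -2, -5


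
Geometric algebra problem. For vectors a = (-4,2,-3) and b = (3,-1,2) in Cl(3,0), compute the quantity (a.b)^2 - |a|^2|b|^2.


a . b = (-4)*3 + 2*(-1) + (-3)*2
= -12 + (-2) + (-6) = -20
|a|^2 = (-4)^2 + 2^2 + (-3)^2 = 29
|b|^2 = 3^2 + (-1)^2 + 2^2 = 14
(a.b)^2 = (-20)^2 = 400
|a|^2 * |b|^2 = 29 * 14 = 406
Result = 400 - 406 = -6


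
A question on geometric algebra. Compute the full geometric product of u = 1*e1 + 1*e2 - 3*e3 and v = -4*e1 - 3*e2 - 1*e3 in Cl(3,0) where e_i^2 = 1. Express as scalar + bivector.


In Cl(3,0): e_i^2 = 1, e_ie_j = -e_je_i for i != j.
Scalar part = u . v = 1*(-4) + 1*(-3) + (-3)*(-1)
= -4 + (-3) + 3 = -4
e12 coeff = 1*(-3) - 1*(-4) = -3 - (-4) = 1
e13 coeff = 1*(-1) - (-3)*(-4) = -1 - 12 = -13
e23 coeff = 1*(-1) - (-3)*(-3) = -1 - 9 = -10
uv = -4 + 1*e12 - 13*e13 - 10*e23


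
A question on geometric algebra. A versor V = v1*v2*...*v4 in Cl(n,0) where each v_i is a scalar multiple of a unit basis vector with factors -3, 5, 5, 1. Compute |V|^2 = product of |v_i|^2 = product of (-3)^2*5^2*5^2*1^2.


Each vector v_i has |v_i|^2 = s_i^2
Squared scales: (-3)^2 = 9, 5^2 = 25, 5^2 = 25, 1^2 = 1
|V|^2 = 9 * 25 * 25 * 1
= 5625


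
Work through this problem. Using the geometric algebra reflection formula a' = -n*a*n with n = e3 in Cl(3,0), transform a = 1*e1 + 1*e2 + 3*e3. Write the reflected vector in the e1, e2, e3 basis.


Reflection formula: a' = -n*a*n, with n = e3 (unit vector, n^2 = 1).
For reflection through hyperplane perp to e3:
The component along e3 flips sign, others stay.
a = (1, 1, 3)
a' = (1, 1, -3)
a' = 1*e1 + 1*e2 - 3*e3


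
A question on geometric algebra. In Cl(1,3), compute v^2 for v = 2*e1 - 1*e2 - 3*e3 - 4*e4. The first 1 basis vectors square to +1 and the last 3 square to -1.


v^2 = sum of c_i^2 * e_i^2
Positive signature terms (e_i^2 = +1): 2^2 = 4
Negative signature terms (e_j^2 = -1): (-1)^2 + (-3)^2 + (-4)^2 = 26
v^2 = 4 - 26 = -22


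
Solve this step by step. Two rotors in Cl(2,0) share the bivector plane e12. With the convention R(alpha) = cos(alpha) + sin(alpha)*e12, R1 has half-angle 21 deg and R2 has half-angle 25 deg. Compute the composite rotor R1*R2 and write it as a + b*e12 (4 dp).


Same-plane rotors commute and their half-angles add:
R1*R2 = cos(a1 + a2) + sin(a1 + a2)*e12.
a1 + a2 = 21 + 25 = 46 deg
cos(46 deg) = 0.6947
sin(46 deg) = 0.7193
R1*R2 = 0.6947 + 0.7193*e12


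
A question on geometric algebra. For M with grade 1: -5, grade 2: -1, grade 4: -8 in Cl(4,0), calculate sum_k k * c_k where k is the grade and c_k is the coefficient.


Grade-weighted sum = sum of grade_k * coefficient_k
1*(-5) = -5
2*(-1) = -2
4*(-8) = -32
Total = -5 + (-2) + (-32) = -39


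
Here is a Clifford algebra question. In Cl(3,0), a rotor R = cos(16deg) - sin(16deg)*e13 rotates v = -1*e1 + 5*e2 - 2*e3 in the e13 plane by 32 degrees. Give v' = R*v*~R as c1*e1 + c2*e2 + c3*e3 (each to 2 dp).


Rotor R = cos(16deg) - sin(16deg)*e13
Rotation angle theta = 2 * 16 = 32 degrees in the e13 plane (e1 -> e3).
The component perpendicular to the plane (e2) is invariant: v'_2 = v2 = 5.00
cos(32deg) = 0.8480, sin(32deg) = 0.5299
v'_1 = v1*cos(theta) - v3*sin(theta) = -1*0.8480 - (-2)*0.5299 = 0.21
v'_3 = v1*sin(theta) + v3*cos(theta) = -1*0.5299 + (-2)*0.8480 = -2.23
v' = 0.21*e1 + 5.00*e2 - 2.23*e3


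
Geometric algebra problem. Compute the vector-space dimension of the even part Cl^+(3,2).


Even subalgebra dimension = 2^(n-1)
n = 3 + 2 = 5
2^(5 - 1) = 2^4 = 16
Verification: sum of C(5,k) for even k = 1 + 10 + 5 = 16
Result = 16


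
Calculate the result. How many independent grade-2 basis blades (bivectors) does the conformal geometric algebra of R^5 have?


The conformal model of R^5 uses Cl(6,1) with m = 5 + 2 = 7 generators.
Number of grade-2 blades = C(m, 2) = C(7, 2)
= 7*6/2 = 21


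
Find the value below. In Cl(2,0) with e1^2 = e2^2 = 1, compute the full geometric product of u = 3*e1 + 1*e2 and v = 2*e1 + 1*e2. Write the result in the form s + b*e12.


Expand: (3*e1 + 1*e2)(2*e1 + 1*e2)
= 3*2*e1e1 + 3*1*e1e2 + 1*2*e2e1 + 1*1*e2e2
Using e1^2 = e2^2 = 1, e2e1 = -e1e2:
Scalar part s = 3*2 + 1*1 = 6 + 1 = 7
Bivector part b = 3*1 - 1*2 = 3 - 2 = 1
uv = 7 + 1*e12


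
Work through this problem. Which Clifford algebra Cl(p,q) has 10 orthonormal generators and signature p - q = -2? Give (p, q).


We need p + q = 10 and p - q = -2.
Adding: 2p = 10 + (-2) = 8, so p = 4.
Then q = 10 - 4 = 6.
(p, q) = (4, 6)


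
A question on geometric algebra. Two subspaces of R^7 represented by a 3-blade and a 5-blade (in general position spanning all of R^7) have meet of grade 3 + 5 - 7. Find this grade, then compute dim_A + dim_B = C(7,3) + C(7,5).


Meet grade = grade(A) + grade(B) - n
= 3 + 5 - 7 = 1
C(7,3) = 35
C(7,5) = 21
dim_A + dim_B = 35 + 21 = 56


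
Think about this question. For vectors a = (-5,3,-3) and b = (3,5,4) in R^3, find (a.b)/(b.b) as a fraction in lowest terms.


Projection coefficient = (a . b) / (b . b)
a . b = (-5)*3 + 3*5 + (-3)*4
= -15 + 15 + (-12) = -12
b . b = 3^2 + 5^2 + 4^2
= 9 + 25 + 16 = 50
Coefficient = -12/50
In lowest terms: -6/25


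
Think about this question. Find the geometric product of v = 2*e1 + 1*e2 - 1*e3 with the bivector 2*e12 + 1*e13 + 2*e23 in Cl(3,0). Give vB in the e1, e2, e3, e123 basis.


vB has grade-1 (vector) and grade-3 (trivector) parts: vB = (v _| B) + (v ^ B).
Vector part <vB>_1:
  e1: -v2*b12 - v3*b13 = -(1)*(2) - (-1)*(1) = -1
  e2: v1*b12 - v3*b23 = (2)*(2) - (-1)*(2) = 6
  e3: v1*b13 + v2*b23 = (2)*(1) + (1)*(2) = 4
Trivector part <vB>_3:
  e123: v1*b23 - v2*b13 + v3*b12 = (2)*(2) - (1)*(1) + (-1)*(2) = 1
vB = -1*e1 + 6*e2 + 4*e3 + 1*e123


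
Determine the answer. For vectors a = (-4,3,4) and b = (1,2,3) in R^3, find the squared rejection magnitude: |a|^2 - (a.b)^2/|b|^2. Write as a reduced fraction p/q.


|a|^2 = (-4)^2 + 3^2 + 4^2 = 41
|b|^2 = 1^2 + 2^2 + 3^2 = 14
a . b = (-4)*1 + 3*2 + 4*3 = 14
(a.b)^2 = 14^2 = 196
|rej|^2 = 41 - 196/14
= (574 - 196)/14
= 378/14
In lowest terms: 27/1


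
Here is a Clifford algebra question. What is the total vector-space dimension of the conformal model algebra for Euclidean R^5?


The conformal model of R^5 uses Cl(6,1): the 5 Euclidean generators plus two extra orthogonal generators e+ (e+^2 = +1) and e- (e-^2 = -1), from which the null vectors e0, einf are built.
Number of generators m = 5 + 2 = 7.
dim Cl(p,q) = 2^m = 2^7 = 128


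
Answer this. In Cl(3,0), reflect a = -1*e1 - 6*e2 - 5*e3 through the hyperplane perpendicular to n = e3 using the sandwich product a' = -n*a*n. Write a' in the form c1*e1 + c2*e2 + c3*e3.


Reflection formula: a' = -n*a*n, with n = e3 (unit vector, n^2 = 1).
For reflection through hyperplane perp to e3:
The component along e3 flips sign, others stay.
a = (-1, -6, -5)
a' = (-1, -6, 5)
a' = -1*e1 - 6*e2 + 5*e3


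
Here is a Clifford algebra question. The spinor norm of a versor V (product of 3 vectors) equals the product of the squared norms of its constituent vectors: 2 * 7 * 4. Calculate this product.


Spinor norm N(V) = |v1|^2 * |v2|^2 * ... * |v3|^2
= 2 * 7 * 4
Running product: 2, 14, 56
N(V) = 56


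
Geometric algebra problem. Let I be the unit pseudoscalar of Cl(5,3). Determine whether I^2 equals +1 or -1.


The pseudoscalar I = e1...e_n (product of all n generators) of Cl(p,q) satisfies I^2 = (-1)^(q + n(n-1)/2).
p = 5, q = 3, n = p + q = 8
n(n-1)/2 = 8 * 7 / 2 = 28
Exponent = q + n(n-1)/2 = 3 + 28 = 31
I^2 = (-1)^31 = -1


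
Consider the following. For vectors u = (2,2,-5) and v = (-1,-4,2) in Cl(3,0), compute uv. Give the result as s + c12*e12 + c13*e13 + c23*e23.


In Cl(3,0): e_i^2 = 1, e_ie_j = -e_je_i for i != j.
Scalar part = u . v = 2*(-1) + 2*(-4) + (-5)*2
= -2 + (-8) + (-10) = -20
e12 coeff = 2*(-4) - 2*(-1) = -8 - (-2) = -6
e13 coeff = 2*2 - (-5)*(-1) = 4 - 5 = -1
e23 coeff = 2*2 - (-5)*(-4) = 4 - 20 = -16
uv = -20 - 6*e12 - 1*e13 - 16*e23


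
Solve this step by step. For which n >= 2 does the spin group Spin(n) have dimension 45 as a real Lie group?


dim Spin(n) = dim so(n) = n(n-1)/2.
Solve n(n-1)/2 = 45, i.e. n^2 - n - 90 = 0.
Discriminant = 1 + 8*45 = 361
n = (1 + sqrt(361))/2 = (1 + 19)/2 = 10


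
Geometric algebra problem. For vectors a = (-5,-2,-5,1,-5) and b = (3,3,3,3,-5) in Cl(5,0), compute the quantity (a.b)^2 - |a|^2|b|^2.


a . b = (-5)*3 + (-2)*3 + (-5)*3 + 1*3 + (-5)*(-5)
= -15 + (-6) + (-15) + 3 + 25 = -8
|a|^2 = (-5)^2 + (-2)^2 + (-5)^2 + 1^2 + (-5)^2 = 80
|b|^2 = 3^2 + 3^2 + 3^2 + 3^2 + (-5)^2 = 61
(a.b)^2 = (-8)^2 = 64
|a|^2 * |b|^2 = 80 * 61 = 4880
Result = 64 - 4880 = -4816
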